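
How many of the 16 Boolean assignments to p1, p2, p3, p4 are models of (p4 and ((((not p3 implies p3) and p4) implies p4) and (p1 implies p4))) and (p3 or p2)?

Initial set: {T ((p4 and ((((not p3 implies p3) and p4) implies p4) and (p1 implies p4))) and (p3 or p2))}.
T ((p4 and ((((not p3 implies p3) and p4) implies p4) and (p1 implies p4))) and (p3 or p2)): α-rule — add T (p4 and ((((not p3 implies p3) and p4) implies p4) and (p1 implies p4))), T (p3 or p2).
T (p4 and ((((not p3 implies p3) and p4) implies p4) and (p1 implies p4))): α-rule — add T p4, T ((((not p3 implies p3) and p4) implies p4) and (p1 implies p4)).
T ((((not p3 implies p3) and p4) implies p4) and (p1 implies p4)): α-rule — add T (((not p3 implies p3) and p4) implies p4), T (p1 implies p4).
T (p3 or p2): β-rule — branch into T p3  //  T p2.
  branch 1 (add T p3):
    T (((not p3 implies p3) and p4) implies p4): β-rule — branch into F ((not p3 implies p3) and p4)  //  T p4.
      branch 1.1 (add F ((not p3 implies p3) and p4)):
        T (p1 implies p4): β-rule — branch into F p1  //  T p4.
          branch 1.1.1 (add F p1):
            F ((not p3 implies p3) and p4): β-rule — branch into F (not p3 implies p3)  //  F p4.
              branch 1.1.1.1 (add F (not p3 implies p3)):
                F (not p3 implies p3): α-rule — add T not p3, F p3.
                × closes — contains both p3 and not p3.
              branch 1.1.1.2 (add F p4):
                × closes — contains both p4 and not p4.
          branch 1.1.2 (add T p4):
            F ((not p3 implies p3) and p4): β-rule — branch into F (not p3 implies p3)  //  F p4.
              branch 1.1.2.1 (add F (not p3 implies p3)):
                F (not p3 implies p3): α-rule — add T not p3, F p3.
                × closes — contains both p3 and not p3.
              branch 1.1.2.2 (add F p4):
                × closes — contains both p4 and not p4.
      branch 1.2 (add T p4):
        T (p1 implies p4): β-rule — branch into F p1  //  T p4.
          branch 1.2.1 (add F p1):
            ○ open, literals {p1=0, p3=1, p4=1}.
          branch 1.2.2 (add T p4):
            ○ open, literals {p3=1, p4=1}.
  branch 2 (add T p2):
    T (((not p3 implies p3) and p4) implies p4): β-rule — branch into F ((not p3 implies p3) and p4)  //  T p4.
      branch 2.1 (add F ((not p3 implies p3) and p4)):
        T (p1 implies p4): β-rule — branch into F p1  //  T p4.
          branch 2.1.1 (add F p1):
            F ((not p3 implies p3) and p4): β-rule — branch into F (not p3 implies p3)  //  F p4.
              branch 2.1.1.1 (add F (not p3 implies p3)):
                F (not p3 implies p3): α-rule — add T not p3, F p3.
                ○ open, literals {p1=0, p2=1, p3=0, p4=1}.
              branch 2.1.1.2 (add F p4):
                × closes — contains both p4 and not p4.
          branch 2.1.2 (add T p4):
            F ((not p3 implies p3) and p4): β-rule — branch into F (not p3 implies p3)  //  F p4.
              branch 2.1.2.1 (add F (not p3 implies p3)):
                F (not p3 implies p3): α-rule — add T not p3, F p3.
                ○ open, literals {p2=1, p3=0, p4=1}.
              branch 2.1.2.2 (add F p4):
                × closes — contains both p4 and not p4.
      branch 2.2 (add T p4):
        T (p1 implies p4): β-rule — branch into F p1  //  T p4.
          branch 2.2.1 (add F p1):
            ○ open, literals {p1=0, p2=1, p4=1}.
          branch 2.2.2 (add T p4):
            ○ open, literals {p2=1, p4=1}.
6 branches closed, 6 open.
Each open branch fixes some atoms; the unmentioned ones are free. Counting distinct full assignments: branch {p1=0, p3=1, p4=1} (p2) contributes 2 new; branch {p3=1, p4=1} (p1, p2) contributes 2 new; branch {p1=0, p2=1, p3=0, p4=1} (none free) contributes 1 new; branch {p2=1, p3=0, p4=1} (p1) contributes 1 new; branch {p1=0, p2=1, p4=1} (p3) contributes 0 new; branch {p2=1, p4=1} (p1, p3) contributes 0 new. Total: 6.

6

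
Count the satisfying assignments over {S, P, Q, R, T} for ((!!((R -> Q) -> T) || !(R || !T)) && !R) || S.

Initial set: {(((!!((R -> Q) -> T) || !(R || !T)) && !R) || S)}.
(((!!((R -> Q) -> T) || !(R || !T)) && !R) || S): β-rule — branch into ((!!((R -> Q) -> T) || !(R || !T)) && !R)  //  S.
  branch 1 (add ((!!((R -> Q) -> T) || !(R || !T)) && !R)):
    ((!!((R -> Q) -> T) || !(R || !T)) && !R): α-rule — add (!!((R -> Q) -> T) || !(R || !T)), !R.
    (!!((R -> Q) -> T) || !(R || !T)): β-rule — branch into !!((R -> Q) -> T)  //  !(R || !T).
      branch 1.1 (add !!((R -> Q) -> T)):
        !!((R -> Q) -> T): drop double negation, giving ((R -> Q) -> T).
        ((R -> Q) -> T): β-rule — branch into !(R -> Q)  //  T.
          branch 1.1.1 (add !(R -> Q)):
            !(R -> Q): α-rule — add R, !Q.
            × closes — contains both R and !R.
          branch 1.1.2 (add T):
            ○ open, literals {R=false, T=true}.
      branch 1.2 (add !(R || !T)):
        !(R || !T): α-rule — add !R, !!T.
        ○ open, literals {R=false, T=true}.
  branch 2 (add S):
    ○ open, literals {S=true}.
1 branch closed, 3 open.
Each open branch fixes some atoms; the unmentioned ones are free. Counting distinct full assignments: branch {R=false, T=true} (S, P, Q) contributes 8 new; branch {R=false, T=true} (S, P, Q) contributes 0 new; branch {S=true} (P, Q, R, T) contributes 12 new. Total: 20.

20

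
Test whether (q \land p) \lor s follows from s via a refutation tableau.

Initial set: {s; \lnot ((q \land p) \lor s)}.
\lnot ((q \land p) \lor s): α-rule — add \lnot (q \land p), \lnot s.
× closes — contains both s and \lnot s.
All 1 branch closes.
Every branch closed, so the premises entail the conclusion.

Yes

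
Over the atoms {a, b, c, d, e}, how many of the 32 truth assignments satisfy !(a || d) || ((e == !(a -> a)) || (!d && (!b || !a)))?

22

Initial set: {(!(a || d) || ((e == !(a -> a)) || (!d && (!b || !a))))}.
(!(a || d) || ((e == !(a -> a)) || (!d && (!b || !a)))): β-rule — branch into !(a || d)  //  ((e == !(a -> a)) || (!d && (!b || !a))).
  branch 1 (add !(a || d)):
    !(a || d): α-rule — add !a, !d.
    ○ open, literals {a=F, d=F}.
  branch 2 (add ((e == !(a -> a)) || (!d && (!b || !a)))):
    ((e == !(a -> a)) || (!d && (!b || !a))): β-rule — branch into (e == !(a -> a))  //  (!d && (!b || !a)).
      branch 2.1 (add (e == !(a -> a))):
        (e == !(a -> a)): β-rule — branch into e, !(a -> a)  //  !e, !!(a -> a).
          branch 2.1.1 (add e, !(a -> a)):
            !(a -> a): α-rule — add a, !a.
            × closes — contains both a and !a.
          branch 2.1.2 (add !e, !!(a -> a)):
            !!(a -> a): β-rule — branch into !a  //  a.
              branch 2.1.2.1 (add !a):
                ○ open, literals {a=F, e=F}.
              branch 2.1.2.2 (add a):
                ○ open, literals {a=T, e=F}.
      branch 2.2 (add (!d && (!b || !a))):
        (!d && (!b || !a)): α-rule — add !d, (!b || !a).
        (!b || !a): β-rule — branch into !b  //  !a.
          branch 2.2.1 (add !b):
            ○ open, literals {b=F, d=F}.
          branch 2.2.2 (add !a):
            ○ open, literals {a=F, d=F}.
1 branch closed, 5 open.
Each open branch fixes some atoms; the unmentioned ones are free. Counting distinct full assignments: branch {a=F, d=F} (b, c, e) contributes 8 new; branch {a=F, e=F} (b, c, d) contributes 4 new; branch {a=T, e=F} (b, c, d) contributes 8 new; branch {b=F, d=F} (a, c, e) contributes 2 new; branch {a=F, d=F} (b, c, e) contributes 0 new. Total: 22.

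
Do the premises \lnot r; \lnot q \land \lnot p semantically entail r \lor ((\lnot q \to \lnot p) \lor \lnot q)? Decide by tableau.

Yes

Initial set: {\lnot r; (\lnot q \land \lnot p); \lnot (r \lor ((\lnot q \to \lnot p) \lor \lnot q))}.
(\lnot q \land \lnot p): α-rule — add \lnot q, \lnot p.
\lnot (r \lor ((\lnot q \to \lnot p) \lor \lnot q)): α-rule — add \lnot r, \lnot ((\lnot q \to \lnot p) \lor \lnot q).
\lnot ((\lnot q \to \lnot p) \lor \lnot q): α-rule — add \lnot (\lnot q \to \lnot p), \lnot \lnot q.
× closes — contains both q and \lnot q.
All 1 branch closes.
Every branch closed, so the premises entail the conclusion.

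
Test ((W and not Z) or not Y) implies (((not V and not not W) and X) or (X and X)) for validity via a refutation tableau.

Not valid

Assume the negation and expand:
Initial set: {F (((W and not Z) or not Y) implies (((not V and not not W) and X) or (X and X)))}.
F (((W and not Z) or not Y) implies (((not V and not not W) and X) or (X and X))): α-rule — add T ((W and not Z) or not Y), F (((not V and not not W) and X) or (X and X)).
F (((not V and not not W) and X) or (X and X)): α-rule — add F ((not V and not not W) and X), F (X and X).
T ((W and not Z) or not Y): β-rule — branch into T (W and not Z)  //  T not Y.
  branch 1 (add T (W and not Z)):
    T (W and not Z): α-rule — add T W, T not Z.
    F ((not V and not not W) and X): β-rule — branch into F (not V and not not W)  //  F X.
      branch 1.1 (add F (not V and not not W)):
        F (X and X): β-rule — branch into F X  //  F X.
          branch 1.1.1 (add F X):
            F (not V and not not W): β-rule — branch into F not V  //  F not not W.
              branch 1.1.1.1 (add F not V):
                ○ open, literals {V=true, W=true, X=false, Z=false}.
              branch 1.1.1.2 (add F not not W):
                F not not W: drop double negation, giving F W.
                × closes — contains both W and not W.
          branch 1.1.2 (add F X):
            F (not V and not not W): β-rule — branch into F not V  //  F not not W.
              branch 1.1.2.1 (add F not V):
                ○ open, literals {V=true, W=true, X=false, Z=false}.
              branch 1.1.2.2 (add F not not W):
                F not not W: drop double negation, giving F W.
                × closes — contains both W and not W.
      branch 1.2 (add F X):
        F (X and X): β-rule — branch into F X  //  F X.
          branch 1.2.1 (add F X):
            ○ open, literals {W=true, X=false, Z=false}.
          branch 1.2.2 (add F X):
            ○ open, literals {W=true, X=false, Z=false}.
  branch 2 (add T not Y):
    F ((not V and not not W) and X): β-rule — branch into F (not V and not not W)  //  F X.
      branch 2.1 (add F (not V and not not W)):
        F (X and X): β-rule — branch into F X  //  F X.
          branch 2.1.1 (add F X):
            F (not V and not not W): β-rule — branch into F not V  //  F not not W.
              branch 2.1.1.1 (add F not V):
                ○ open, literals {V=true, X=false, Y=false}.
              branch 2.1.1.2 (add F not not W):
                F not not W: drop double negation, giving F W.
                ○ open, literals {W=false, X=false, Y=false}.
          branch 2.1.2 (add F X):
            F (not V and not not W): β-rule — branch into F not V  //  F not not W.
              branch 2.1.2.1 (add F not V):
                ○ open, literals {V=true, X=false, Y=false}.
              branch 2.1.2.2 (add F not not W):
                F not not W: drop double negation, giving F W.
                ○ open, literals {W=false, X=false, Y=false}.
      branch 2.2 (add F X):
        F (X and X): β-rule — branch into F X  //  F X.
          branch 2.2.1 (add F X):
            ○ open, literals {X=false, Y=false}.
          branch 2.2.2 (add F X):
            ○ open, literals {X=false, Y=false}.
2 branches closed, 10 open.
An open branch gives a countermodel: V=true, W=true, X=false, Z=false (unmentioned atoms arbitrary); under it the original formula is false.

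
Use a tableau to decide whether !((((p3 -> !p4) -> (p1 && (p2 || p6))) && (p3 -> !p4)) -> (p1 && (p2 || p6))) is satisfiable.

Initial set: {!((((p3 -> !p4) -> (p1 && (p2 || p6))) && (p3 -> !p4)) -> (p1 && (p2 || p6)))}.
!((((p3 -> !p4) -> (p1 && (p2 || p6))) && (p3 -> !p4)) -> (p1 && (p2 || p6))): α-rule — add (((p3 -> !p4) -> (p1 && (p2 || p6))) && (p3 -> !p4)), !(p1 && (p2 || p6)).
(((p3 -> !p4) -> (p1 && (p2 || p6))) && (p3 -> !p4)): α-rule — add ((p3 -> !p4) -> (p1 && (p2 || p6))), (p3 -> !p4).
!(p1 && (p2 || p6)): β-rule — branch into !p1  //  !(p2 || p6).
  branch 1 (add !p1):
    ((p3 -> !p4) -> (p1 && (p2 || p6))): β-rule — branch into !(p3 -> !p4)  //  (p1 && (p2 || p6)).
      branch 1.1 (add !(p3 -> !p4)):
        !(p3 -> !p4): α-rule — add p3, !!p4.
        (p3 -> !p4): β-rule — branch into !p3  //  !p4.
          branch 1.1.1 (add !p3):
            × closes — contains both p3 and !p3.
          branch 1.1.2 (add !p4):
            × closes — contains both p4 and !p4.
      branch 1.2 (add (p1 && (p2 || p6))):
        (p1 && (p2 || p6)): α-rule — add p1, (p2 || p6).
        × closes — contains both p1 and !p1.
  branch 2 (add !(p2 || p6)):
    !(p2 || p6): α-rule — add !p2, !p6.
    ((p3 -> !p4) -> (p1 && (p2 || p6))): β-rule — branch into !(p3 -> !p4)  //  (p1 && (p2 || p6)).
      branch 2.1 (add !(p3 -> !p4)):
        !(p3 -> !p4): α-rule — add p3, !!p4.
        (p3 -> !p4): β-rule — branch into !p3  //  !p4.
          branch 2.1.1 (add !p3):
            × closes — contains both p3 and !p3.
          branch 2.1.2 (add !p4):
            × closes — contains both p4 and !p4.
      branch 2.2 (add (p1 && (p2 || p6))):
        (p1 && (p2 || p6)): α-rule — add p1, (p2 || p6).
        (p3 -> !p4): β-rule — branch into !p3  //  !p4.
          branch 2.2.1 (add !p3):
            (p2 || p6): β-rule — branch into p2  //  p6.
              branch 2.2.1.1 (add p2):
                × closes — contains both p2 and !p2.
              branch 2.2.1.2 (add p6):
                × closes — contains both p6 and !p6.
          branch 2.2.2 (add !p4):
            (p2 || p6): β-rule — branch into p2  //  p6.
              branch 2.2.2.1 (add p2):
                × closes — contains both p2 and !p2.
              branch 2.2.2.2 (add p6):
                × closes — contains both p6 and !p6.
All 9 branches close.
Every branch closed; the formula is unsatisfiable.

Unsatisfiable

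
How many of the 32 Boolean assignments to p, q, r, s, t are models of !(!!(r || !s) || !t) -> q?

Initial set: {(!(!!(r || !s) || !t) -> q)}.
(!(!!(r || !s) || !t) -> q): β-rule — branch into !!(!!(r || !s) || !t)  //  q.
  branch 1 (add !!(!!(r || !s) || !t)):
    !!(!!(r || !s) || !t): β-rule — branch into !!(r || !s)  //  !t.
      branch 1.1 (add !!(r || !s)):
        !!(r || !s): drop double negation, giving (r || !s).
        (r || !s): β-rule — branch into r  //  !s.
          branch 1.1.1 (add r):
            ○ open, literals {r=true}.
          branch 1.1.2 (add !s):
            ○ open, literals {s=false}.
      branch 1.2 (add !t):
        ○ open, literals {t=false}.
  branch 2 (add q):
    ○ open, literals {q=true}.
0 branches closed, 4 open.
Each open branch fixes some atoms; the unmentioned ones are free. Counting distinct full assignments: branch {r=true} (p, q, s, t) contributes 16 new; branch {s=false} (p, q, r, t) contributes 8 new; branch {t=false} (p, q, r, s) contributes 4 new; branch {q=true} (p, r, s, t) contributes 2 new. Total: 30.

30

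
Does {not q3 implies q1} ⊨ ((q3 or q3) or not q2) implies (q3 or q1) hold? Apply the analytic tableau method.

Initial set: {(not q3 implies q1); not (((q3 or q3) or not q2) implies (q3 or q1))}.
not (((q3 or q3) or not q2) implies (q3 or q1)): α-rule — add ((q3 or q3) or not q2), not (q3 or q1).
not (q3 or q1): α-rule — add not q3, not q1.
(not q3 implies q1): β-rule — branch into not not q3  //  q1.
  branch 1 (add not not q3):
    × closes — contains both q3 and not q3.
  branch 2 (add q1):
    × closes — contains both q1 and not q1.
All 2 branches close.
Every branch closed, so the premises entail the conclusion.

Yes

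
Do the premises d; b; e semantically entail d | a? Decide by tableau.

Initial set: {d; b; e; ~(d | a)}.
~(d | a): α-rule — add ~d, ~a.
× closes — contains both d and ~d.
All 1 branch closes.
Every branch closed, so the premises entail the conclusion.

Yes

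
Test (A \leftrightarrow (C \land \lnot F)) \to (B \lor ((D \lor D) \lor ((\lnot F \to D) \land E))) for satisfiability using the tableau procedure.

Initial set: {T ((A \leftrightarrow (C \land \lnot F)) \to (B \lor ((D \lor D) \lor ((\lnot F \to D) \land E))))}.
T ((A \leftrightarrow (C \land \lnot F)) \to (B \lor ((D \lor D) \lor ((\lnot F \to D) \land E)))): β-rule — branch into F (A \leftrightarrow (C \land \lnot F))  //  T (B \lor ((D \lor D) \lor ((\lnot F \to D) \land E))).
  branch 1 (add F (A \leftrightarrow (C \land \lnot F))):
    F (A \leftrightarrow (C \land \lnot F)): β-rule — branch into T A, F (C \land \lnot F)  //  F A, T (C \land \lnot F).
      branch 1.1 (add T A, F (C \land \lnot F)):
        F (C \land \lnot F): β-rule — branch into F C  //  F \lnot F.
          branch 1.1.1 (add F C):
            ○ open, literals {A=1, C=0}.
          branch 1.1.2 (add F \lnot F):
            ○ open, literals {A=1, F=1}.
      branch 1.2 (add F A, T (C \land \lnot F)):
        T (C \land \lnot F): α-rule — add T C, T \lnot F.
        ○ open, literals {A=0, C=1, F=0}.
  branch 2 (add T (B \lor ((D \lor D) \lor ((\lnot F \to D) \land E)))):
    T (B \lor ((D \lor D) \lor ((\lnot F \to D) \land E))): β-rule — branch into T B  //  T ((D \lor D) \lor ((\lnot F \to D) \land E)).
      branch 2.1 (add T B):
        ○ open, literals {B=1}.
      branch 2.2 (add T ((D \lor D) \lor ((\lnot F \to D) \land E))):
        T ((D \lor D) \lor ((\lnot F \to D) \land E)): β-rule — branch into T (D \lor D)  //  T ((\lnot F \to D) \land E).
          branch 2.2.1 (add T (D \lor D)):
            T (D \lor D): β-rule — branch into T D  //  T D.
              branch 2.2.1.1 (add T D):
                ○ open, literals {D=1}.
              branch 2.2.1.2 (add T D):
                ○ open, literals {D=1}.
          branch 2.2.2 (add T ((\lnot F \to D) \land E)):
            T ((\lnot F \to D) \land E): α-rule — add T (\lnot F \to D), T E.
            T (\lnot F \to D): β-rule — branch into F \lnot F  //  T D.
              branch 2.2.2.1 (add F \lnot F):
                ○ open, literals {E=1, F=1}.
              branch 2.2.2.2 (add T D):
                ○ open, literals {D=1, E=1}.
0 branches closed, 8 open.
An open branch gives a satisfying assignment: A=1, C=0.

Satisfiable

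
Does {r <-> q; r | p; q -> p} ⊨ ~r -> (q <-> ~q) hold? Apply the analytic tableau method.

Initial set: {T (r <-> q); T (r | p); T (q -> p); F (~r -> (q <-> ~q))}.
F (~r -> (q <-> ~q)): α-rule — add T ~r, F (q <-> ~q).
T (r <-> q): β-rule — branch into T r, T q  //  F r, F q.
  branch 1 (add T r, T q):
    × closes — contains both r and ~r.
  branch 2 (add F r, F q):
    T (r | p): β-rule — branch into T r  //  T p.
      branch 2.1 (add T r):
        × closes — contains both r and ~r.
      branch 2.2 (add T p):
        T (q -> p): β-rule — branch into F q  //  T p.
          branch 2.2.1 (add F q):
            F (q <-> ~q): β-rule — branch into T q, F ~q  //  F q, T ~q.
              branch 2.2.1.1 (add T q, F ~q):
                × closes — contains both q and ~q.
              branch 2.2.1.2 (add F q, T ~q):
                ○ open, literals {p=true, q=false, r=false}.
          branch 2.2.2 (add T p):
            F (q <-> ~q): β-rule — branch into T q, F ~q  //  F q, T ~q.
              branch 2.2.2.1 (add T q, F ~q):
                × closes — contains both q and ~q.
              branch 2.2.2.2 (add F q, T ~q):
                ○ open, literals {p=true, q=false, r=false}.
4 branches closed, 2 open.
An open branch gives a countermodel: p=true, q=false, r=false (unmentioned atoms arbitrary); the premises hold there but the conclusion fails.

No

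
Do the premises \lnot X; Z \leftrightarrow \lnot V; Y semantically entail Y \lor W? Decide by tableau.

Initial set: {\lnot X; (Z \leftrightarrow \lnot V); Y; \lnot (Y \lor W)}.
\lnot (Y \lor W): α-rule — add \lnot Y, \lnot W.
× closes — contains both Y and \lnot Y.
All 1 branch closes.
Every branch closed, so the premises entail the conclusion.

Yes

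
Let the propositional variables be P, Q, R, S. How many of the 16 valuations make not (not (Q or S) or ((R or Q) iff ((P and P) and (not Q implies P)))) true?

6

Initial set: {not (not (Q or S) or ((R or Q) iff ((P and P) and (not Q implies P))))}.
not (not (Q or S) or ((R or Q) iff ((P and P) and (not Q implies P)))): α-rule — add not not (Q or S), not ((R or Q) iff ((P and P) and (not Q implies P))).
not not (Q or S): β-rule — branch into Q  //  S.
  branch 1 (add Q):
    not ((R or Q) iff ((P and P) and (not Q implies P))): β-rule — branch into (R or Q), not ((P and P) and (not Q implies P))  //  not (R or Q), ((P and P) and (not Q implies P)).
      branch 1.1 (add (R or Q), not ((P and P) and (not Q implies P))):
        (R or Q): β-rule — branch into R  //  Q.
          branch 1.1.1 (add R):
            not ((P and P) and (not Q implies P)): β-rule — branch into not (P and P)  //  not (not Q implies P).
              branch 1.1.1.1 (add not (P and P)):
                not (P and P): β-rule — branch into not P  //  not P.
                  branch 1.1.1.1.1 (add not P):
                    ○ open, literals {P=false, Q=true, R=true}.
                  branch 1.1.1.1.2 (add not P):
                    ○ open, literals {P=false, Q=true, R=true}.
              branch 1.1.1.2 (add not (not Q implies P)):
                not (not Q implies P): α-rule — add not Q, not P.
                × closes — contains both Q and not Q.
          branch 1.1.2 (add Q):
            not ((P and P) and (not Q implies P)): β-rule — branch into not (P and P)  //  not (not Q implies P).
              branch 1.1.2.1 (add not (P and P)):
                not (P and P): β-rule — branch into not P  //  not P.
                  branch 1.1.2.1.1 (add not P):
                    ○ open, literals {P=false, Q=true}.
                  branch 1.1.2.1.2 (add not P):
                    ○ open, literals {P=false, Q=true}.
              branch 1.1.2.2 (add not (not Q implies P)):
                not (not Q implies P): α-rule — add not Q, not P.
                × closes — contains both Q and not Q.
      branch 1.2 (add not (R or Q), ((P and P) and (not Q implies P))):
        not (R or Q): α-rule — add not R, not Q.
        × closes — contains both Q and not Q.
  branch 2 (add S):
    not ((R or Q) iff ((P and P) and (not Q implies P))): β-rule — branch into (R or Q), not ((P and P) and (not Q implies P))  //  not (R or Q), ((P and P) and (not Q implies P)).
      branch 2.1 (add (R or Q), not ((P and P) and (not Q implies P))):
        (R or Q): β-rule — branch into R  //  Q.
          branch 2.1.1 (add R):
            not ((P and P) and (not Q implies P)): β-rule — branch into not (P and P)  //  not (not Q implies P).
              branch 2.1.1.1 (add not (P and P)):
                not (P and P): β-rule — branch into not P  //  not P.
                  branch 2.1.1.1.1 (add not P):
                    ○ open, literals {P=false, R=true, S=true}.
                  branch 2.1.1.1.2 (add not P):
                    ○ open, literals {P=false, R=true, S=true}.
              branch 2.1.1.2 (add not (not Q implies P)):
                not (not Q implies P): α-rule — add not Q, not P.
                ○ open, literals {P=false, Q=false, R=true, S=true}.
          branch 2.1.2 (add Q):
            not ((P and P) and (not Q implies P)): β-rule — branch into not (P and P)  //  not (not Q implies P).
              branch 2.1.2.1 (add not (P and P)):
                not (P and P): β-rule — branch into not P  //  not P.
                  branch 2.1.2.1.1 (add not P):
                    ○ open, literals {P=false, Q=true, S=true}.
                  branch 2.1.2.1.2 (add not P):
                    ○ open, literals {P=false, Q=true, S=true}.
              branch 2.1.2.2 (add not (not Q implies P)):
                not (not Q implies P): α-rule — add not Q, not P.
                × closes — contains both Q and not Q.
      branch 2.2 (add not (R or Q), ((P and P) and (not Q implies P))):
        not (R or Q): α-rule — add not R, not Q.
        ((P and P) and (not Q implies P)): α-rule — add (P and P), (not Q implies P).
        (P and P): α-rule — add P, P.
        (not Q implies P): β-rule — branch into not not Q  //  P.
          branch 2.2.1 (add not not Q):
            × closes — contains both Q and not Q.
          branch 2.2.2 (add P):
            ○ open, literals {P=true, Q=false, R=false, S=true}.
5 branches closed, 10 open.
Each open branch fixes some atoms; the unmentioned ones are free. Counting distinct full assignments: branch {P=false, Q=true, R=true} (S) contributes 2 new; branch {P=false, Q=true, R=true} (S) contributes 0 new; branch {P=false, Q=true} (R, S) contributes 2 new; branch {P=false, Q=true} (R, S) contributes 0 new; branch {P=false, R=true, S=true} (Q) contributes 1 new; branch {P=false, R=true, S=true} (Q) contributes 0 new; branch {P=false, Q=false, R=true, S=true} (none free) contributes 0 new; branch {P=false, Q=true, S=true} (R) contributes 0 new; branch {P=false, Q=true, S=true} (R) contributes 0 new; branch {P=true, Q=false, R=false, S=true} (none free) contributes 1 new. Total: 6.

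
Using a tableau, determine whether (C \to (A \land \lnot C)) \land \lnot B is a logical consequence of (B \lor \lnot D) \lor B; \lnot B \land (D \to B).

Initial set: {((B \lor \lnot D) \lor B); (\lnot B \land (D \to B)); \lnot ((C \to (A \land \lnot C)) \land \lnot B)}.
(\lnot B \land (D \to B)): α-rule — add \lnot B, (D \to B).
((B \lor \lnot D) \lor B): β-rule — branch into (B \lor \lnot D)  //  B.
  branch 1 (add (B \lor \lnot D)):
    \lnot ((C \to (A \land \lnot C)) \land \lnot B): β-rule — branch into \lnot (C \to (A \land \lnot C))  //  \lnot \lnot B.
      branch 1.1 (add \lnot (C \to (A \land \lnot C))):
        \lnot (C \to (A \land \lnot C)): α-rule — add C, \lnot (A \land \lnot C).
        (D \to B): β-rule — branch into \lnot D  //  B.
          branch 1.1.1 (add \lnot D):
            (B \lor \lnot D): β-rule — branch into B  //  \lnot D.
              branch 1.1.1.1 (add B):
                × closes — contains both B and \lnot B.
              branch 1.1.1.2 (add \lnot D):
                \lnot (A \land \lnot C): β-rule — branch into \lnot A  //  \lnot \lnot C.
                  branch 1.1.1.2.1 (add \lnot A):
                    ○ open, literals {A=false, B=false, C=true, D=false}.
                  branch 1.1.1.2.2 (add \lnot \lnot C):
                    ○ open, literals {B=false, C=true, D=false}.
          branch 1.1.2 (add B):
            × closes — contains both B and \lnot B.
      branch 1.2 (add \lnot \lnot B):
        × closes — contains both B and \lnot B.
  branch 2 (add B):
    × closes — contains both B and \lnot B.
4 branches closed, 2 open.
An open branch gives a countermodel: A=false, B=false, C=true, D=false (unmentioned atoms arbitrary); the premises hold there but the conclusion fails.

No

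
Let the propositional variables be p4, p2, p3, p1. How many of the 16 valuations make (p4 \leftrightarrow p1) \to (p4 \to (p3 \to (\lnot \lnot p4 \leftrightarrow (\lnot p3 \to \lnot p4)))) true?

Initial set: {T ((p4 \leftrightarrow p1) \to (p4 \to (p3 \to (\lnot \lnot p4 \leftrightarrow (\lnot p3 \to \lnot p4)))))}.
T ((p4 \leftrightarrow p1) \to (p4 \to (p3 \to (\lnot \lnot p4 \leftrightarrow (\lnot p3 \to \lnot p4))))): β-rule — branch into F (p4 \leftrightarrow p1)  //  T (p4 \to (p3 \to (\lnot \lnot p4 \leftrightarrow (\lnot p3 \to \lnot p4)))).
  branch 1 (add F (p4 \leftrightarrow p1)):
    F (p4 \leftrightarrow p1): β-rule — branch into T p4, F p1  //  F p4, T p1.
      branch 1.1 (add T p4, F p1):
        ○ open, literals {p1=F, p4=T}.
      branch 1.2 (add F p4, T p1):
        ○ open, literals {p1=T, p4=F}.
  branch 2 (add T (p4 \to (p3 \to (\lnot \lnot p4 \leftrightarrow (\lnot p3 \to \lnot p4))))):
    T (p4 \to (p3 \to (\lnot \lnot p4 \leftrightarrow (\lnot p3 \to \lnot p4)))): β-rule — branch into F p4  //  T (p3 \to (\lnot \lnot p4 \leftrightarrow (\lnot p3 \to \lnot p4))).
      branch 2.1 (add F p4):
        ○ open, literals {p4=F}.
      branch 2.2 (add T (p3 \to (\lnot \lnot p4 \leftrightarrow (\lnot p3 \to \lnot p4)))):
        T (p3 \to (\lnot \lnot p4 \leftrightarrow (\lnot p3 \to \lnot p4))): β-rule — branch into F p3  //  T (\lnot \lnot p4 \leftrightarrow (\lnot p3 \to \lnot p4)).
          branch 2.2.1 (add F p3):
            ○ open, literals {p3=F}.
          branch 2.2.2 (add T (\lnot \lnot p4 \leftrightarrow (\lnot p3 \to \lnot p4))):
            T (\lnot \lnot p4 \leftrightarrow (\lnot p3 \to \lnot p4)): β-rule — branch into T \lnot \lnot p4, T (\lnot p3 \to \lnot p4)  //  F \lnot \lnot p4, F (\lnot p3 \to \lnot p4).
              branch 2.2.2.1 (add T \lnot \lnot p4, T (\lnot p3 \to \lnot p4)):
                T \lnot \lnot p4: drop double negation, giving T p4.
                T (\lnot p3 \to \lnot p4): β-rule — branch into F \lnot p3  //  T \lnot p4.
                  branch 2.2.2.1.1 (add F \lnot p3):
                    ○ open, literals {p3=T, p4=T}.
                  branch 2.2.2.1.2 (add T \lnot p4):
                    × closes — contains both p4 and \lnot p4.
              branch 2.2.2.2 (add F \lnot \lnot p4, F (\lnot p3 \to \lnot p4)):
                F \lnot \lnot p4: drop double negation, giving F p4.
                F (\lnot p3 \to \lnot p4): α-rule — add T \lnot p3, F \lnot p4.
                × closes — contains both p4 and \lnot p4.
2 branches closed, 5 open.
Each open branch fixes some atoms; the unmentioned ones are free. Counting distinct full assignments: branch {p1=F, p4=T} (p2, p3) contributes 4 new; branch {p1=T, p4=F} (p2, p3) contributes 4 new; branch {p4=F} (p2, p3, p1) contributes 4 new; branch {p3=F} (p4, p2, p1) contributes 2 new; branch {p3=T, p4=T} (p2, p1) contributes 2 new. Total: 16.

16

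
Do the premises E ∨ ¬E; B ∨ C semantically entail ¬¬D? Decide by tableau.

Initial set: {(E ∨ ¬E); (B ∨ C); ¬¬¬D}.
¬¬¬D: drop double negation, giving ¬D.
(E ∨ ¬E): β-rule — branch into E  //  ¬E.
  branch 1 (add E):
    (B ∨ C): β-rule — branch into B  //  C.
      branch 1.1 (add B):
        ○ open, literals {B=true, D=false, E=true}.
      branch 1.2 (add C):
        ○ open, literals {C=true, D=false, E=true}.
  branch 2 (add ¬E):
    (B ∨ C): β-rule — branch into B  //  C.
      branch 2.1 (add B):
        ○ open, literals {B=true, D=false, E=false}.
      branch 2.2 (add C):
        ○ open, literals {C=true, D=false, E=false}.
0 branches closed, 4 open.
An open branch gives a countermodel: B=true, D=false, E=true (unmentioned atoms arbitrary); the premises hold there but the conclusion fails.

No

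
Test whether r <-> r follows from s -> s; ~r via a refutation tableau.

Initial set: {T (s -> s); T ~r; F (r <-> r)}.
T (s -> s): β-rule — branch into F s  //  T s.
  branch 1 (add F s):
    F (r <-> r): β-rule — branch into T r, F r  //  F r, T r.
      branch 1.1 (add T r, F r):
        × closes — contains both r and ~r.
      branch 1.2 (add F r, T r):
        × closes — contains both r and ~r.
  branch 2 (add T s):
    F (r <-> r): β-rule — branch into T r, F r  //  F r, T r.
      branch 2.1 (add T r, F r):
        × closes — contains both r and ~r.
      branch 2.2 (add F r, T r):
        × closes — contains both r and ~r.
All 4 branches close.
Every branch closed, so the premises entail the conclusion.

Yes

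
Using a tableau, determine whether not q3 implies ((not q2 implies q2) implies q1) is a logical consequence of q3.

Initial set: {q3; not (not q3 implies ((not q2 implies q2) implies q1))}.
not (not q3 implies ((not q2 implies q2) implies q1)): α-rule — add not q3, not ((not q2 implies q2) implies q1).
× closes — contains both q3 and not q3.
All 1 branch closes.
Every branch closed, so the premises entail the conclusion.

Yes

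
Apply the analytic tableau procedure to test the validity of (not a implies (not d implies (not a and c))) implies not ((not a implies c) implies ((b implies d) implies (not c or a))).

Assume the negation and expand:
Initial set: {F ((not a implies (not d implies (not a and c))) implies not ((not a implies c) implies ((b implies d) implies (not c or a))))}.
F ((not a implies (not d implies (not a and c))) implies not ((not a implies c) implies ((b implies d) implies (not c or a)))): α-rule — add T (not a implies (not d implies (not a and c))), F not ((not a implies c) implies ((b implies d) implies (not c or a))).
T (not a implies (not d implies (not a and c))): β-rule — branch into F not a  //  T (not d implies (not a and c)).
  branch 1 (add F not a):
    F not ((not a implies c) implies ((b implies d) implies (not c or a))): β-rule — branch into F (not a implies c)  //  T ((b implies d) implies (not c or a)).
      branch 1.1 (add F (not a implies c)):
        F (not a implies c): α-rule — add T not a, F c.
        × closes — contains both a and not a.
      branch 1.2 (add T ((b implies d) implies (not c or a))):
        T ((b implies d) implies (not c or a)): β-rule — branch into F (b implies d)  //  T (not c or a).
          branch 1.2.1 (add F (b implies d)):
            F (b implies d): α-rule — add T b, F d.
            ○ open, literals {a=true, b=true, d=false}.
          branch 1.2.2 (add T (not c or a)):
            T (not c or a): β-rule — branch into T not c  //  T a.
              branch 1.2.2.1 (add T not c):
                ○ open, literals {a=true, c=false}.
              branch 1.2.2.2 (add T a):
                ○ open, literals {a=true}.
  branch 2 (add T (not d implies (not a and c))):
    F not ((not a implies c) implies ((b implies d) implies (not c or a))): β-rule — branch into F (not a implies c)  //  T ((b implies d) implies (not c or a)).
      branch 2.1 (add F (not a implies c)):
        F (not a implies c): α-rule — add T not a, F c.
        T (not d implies (not a and c)): β-rule — branch into F not d  //  T (not a and c).
          branch 2.1.1 (add F not d):
            ○ open, literals {a=false, c=false, d=true}.
          branch 2.1.2 (add T (not a and c)):
            T (not a and c): α-rule — add T not a, T c.
            × closes — contains both c and not c.
      branch 2.2 (add T ((b implies d) implies (not c or a))):
        T (not d implies (not a and c)): β-rule — branch into F not d  //  T (not a and c).
          branch 2.2.1 (add F not d):
            T ((b implies d) implies (not c or a)): β-rule — branch into F (b implies d)  //  T (not c or a).
              branch 2.2.1.1 (add F (b implies d)):
                F (b implies d): α-rule — add T b, F d.
                × closes — contains both d and not d.
              branch 2.2.1.2 (add T (not c or a)):
                T (not c or a): β-rule — branch into T not c  //  T a.
                  branch 2.2.1.2.1 (add T not c):
                    ○ open, literals {c=false, d=true}.
                  branch 2.2.1.2.2 (add T a):
                    ○ open, literals {a=true, d=true}.
          branch 2.2.2 (add T (not a and c)):
            T (not a and c): α-rule — add T not a, T c.
            T ((b implies d) implies (not c or a)): β-rule — branch into F (b implies d)  //  T (not c or a).
              branch 2.2.2.1 (add F (b implies d)):
                F (b implies d): α-rule — add T b, F d.
                ○ open, literals {a=false, b=true, c=true, d=false}.
              branch 2.2.2.2 (add T (not c or a)):
                T (not c or a): β-rule — branch into T not c  //  T a.
                  branch 2.2.2.2.1 (add T not c):
                    × closes — contains both c and not c.
                  branch 2.2.2.2.2 (add T a):
                    × closes — contains both a and not a.
5 branches closed, 7 open.
An open branch gives a countermodel: a=true, b=true, d=false (unmentioned atoms arbitrary); under it the original formula is false.

Not valid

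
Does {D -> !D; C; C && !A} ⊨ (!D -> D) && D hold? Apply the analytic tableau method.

No

Initial set: {(D -> !D); C; (C && !A); !((!D -> D) && D)}.
(C && !A): α-rule — add C, !A.
(D -> !D): β-rule — branch into !D  //  !D.
  branch 1 (add !D):
    !((!D -> D) && D): β-rule — branch into !(!D -> D)  //  !D.
      branch 1.1 (add !(!D -> D)):
        !(!D -> D): α-rule — add !D, !D.
        ○ open, literals {A=0, C=1, D=0}.
      branch 1.2 (add !D):
        ○ open, literals {A=0, C=1, D=0}.
  branch 2 (add !D):
    !((!D -> D) && D): β-rule — branch into !(!D -> D)  //  !D.
      branch 2.1 (add !(!D -> D)):
        !(!D -> D): α-rule — add !D, !D.
        ○ open, literals {A=0, C=1, D=0}.
      branch 2.2 (add !D):
        ○ open, literals {A=0, C=1, D=0}.
0 branches closed, 4 open.
An open branch gives a countermodel: A=0, C=1, D=0 (unmentioned atoms arbitrary); the premises hold there but the conclusion fails.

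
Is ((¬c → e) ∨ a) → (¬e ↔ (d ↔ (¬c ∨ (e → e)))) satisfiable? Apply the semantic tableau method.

Initial set: {(((¬c → e) ∨ a) → (¬e ↔ (d ↔ (¬c ∨ (e → e)))))}.
(((¬c → e) ∨ a) → (¬e ↔ (d ↔ (¬c ∨ (e → e))))): β-rule — branch into ¬((¬c → e) ∨ a)  //  (¬e ↔ (d ↔ (¬c ∨ (e → e)))).
  branch 1 (add ¬((¬c → e) ∨ a)):
    ¬((¬c → e) ∨ a): α-rule — add ¬(¬c → e), ¬a.
    ¬(¬c → e): α-rule — add ¬c, ¬e.
    ○ open, literals {a=F, c=F, e=F}.
  branch 2 (add (¬e ↔ (d ↔ (¬c ∨ (e → e))))):
    (¬e ↔ (d ↔ (¬c ∨ (e → e)))): β-rule — branch into ¬e, (d ↔ (¬c ∨ (e → e)))  //  ¬¬e, ¬(d ↔ (¬c ∨ (e → e))).
      branch 2.1 (add ¬e, (d ↔ (¬c ∨ (e → e)))):
        (d ↔ (¬c ∨ (e → e))): β-rule — branch into d, (¬c ∨ (e → e))  //  ¬d, ¬(¬c ∨ (e → e)).
          branch 2.1.1 (add d, (¬c ∨ (e → e))):
            (¬c ∨ (e → e)): β-rule — branch into ¬c  //  (e → e).
              branch 2.1.1.1 (add ¬c):
                ○ open, literals {c=F, d=T, e=F}.
              branch 2.1.1.2 (add (e → e)):
                (e → e): β-rule — branch into ¬e  //  e.
                  branch 2.1.1.2.1 (add ¬e):
                    ○ open, literals {d=T, e=F}.
                  branch 2.1.1.2.2 (add e):
                    × closes — contains both e and ¬e.
          branch 2.1.2 (add ¬d, ¬(¬c ∨ (e → e))):
            ¬(¬c ∨ (e → e)): α-rule — add ¬¬c, ¬(e → e).
            ¬(e → e): α-rule — add e, ¬e.
            × closes — contains both e and ¬e.
      branch 2.2 (add ¬¬e, ¬(d ↔ (¬c ∨ (e → e)))):
        ¬(d ↔ (¬c ∨ (e → e))): β-rule — branch into d, ¬(¬c ∨ (e → e))  //  ¬d, (¬c ∨ (e → e)).
          branch 2.2.1 (add d, ¬(¬c ∨ (e → e))):
            ¬(¬c ∨ (e → e)): α-rule — add ¬¬c, ¬(e → e).
            ¬(e → e): α-rule — add e, ¬e.
            × closes — contains both e and ¬e.
          branch 2.2.2 (add ¬d, (¬c ∨ (e → e))):
            (¬c ∨ (e → e)): β-rule — branch into ¬c  //  (e → e).
              branch 2.2.2.1 (add ¬c):
                ○ open, literals {c=F, d=F, e=T}.
              branch 2.2.2.2 (add (e → e)):
                (e → e): β-rule — branch into ¬e  //  e.
                  branch 2.2.2.2.1 (add ¬e):
                    × closes — contains both e and ¬e.
                  branch 2.2.2.2.2 (add e):
                    ○ open, literals {d=F, e=T}.
4 branches closed, 5 open.
An open branch gives a satisfying assignment: a=F, c=F, e=F.

Satisfiable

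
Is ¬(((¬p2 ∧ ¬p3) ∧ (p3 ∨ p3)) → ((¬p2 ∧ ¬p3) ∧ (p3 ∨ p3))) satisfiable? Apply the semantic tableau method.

Unsatisfiable

Initial set: {¬(((¬p2 ∧ ¬p3) ∧ (p3 ∨ p3)) → ((¬p2 ∧ ¬p3) ∧ (p3 ∨ p3)))}.
¬(((¬p2 ∧ ¬p3) ∧ (p3 ∨ p3)) → ((¬p2 ∧ ¬p3) ∧ (p3 ∨ p3))): α-rule — add ((¬p2 ∧ ¬p3) ∧ (p3 ∨ p3)), ¬((¬p2 ∧ ¬p3) ∧ (p3 ∨ p3)).
((¬p2 ∧ ¬p3) ∧ (p3 ∨ p3)): α-rule — add (¬p2 ∧ ¬p3), (p3 ∨ p3).
(¬p2 ∧ ¬p3): α-rule — add ¬p2, ¬p3.
¬((¬p2 ∧ ¬p3) ∧ (p3 ∨ p3)): β-rule — branch into ¬(¬p2 ∧ ¬p3)  //  ¬(p3 ∨ p3).
  branch 1 (add ¬(¬p2 ∧ ¬p3)):
    (p3 ∨ p3): β-rule — branch into p3  //  p3.
      branch 1.1 (add p3):
        × closes — contains both p3 and ¬p3.
      branch 1.2 (add p3):
        × closes — contains both p3 and ¬p3.
  branch 2 (add ¬(p3 ∨ p3)):
    ¬(p3 ∨ p3): α-rule — add ¬p3, ¬p3.
    (p3 ∨ p3): β-rule — branch into p3  //  p3.
      branch 2.1 (add p3):
        × closes — contains both p3 and ¬p3.
      branch 2.2 (add p3):
        × closes — contains both p3 and ¬p3.
All 4 branches close.
Every branch closed; the formula is unsatisfiable.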